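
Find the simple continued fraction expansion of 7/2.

Run the Euclidean algorithm on 7 and 2; the successive quotients are the partial quotients a_0, a_1, ... (each step inverts the fractional part left over by the previous one):
  7 = 3*2 + 1, so a_0 = 3.
  2 = 2*1 + 0, so a_1 = 2.
The remainder reaches 0 after 2 divisions, so the expansion has 2 partial quotients, read off in order.

[3; 2]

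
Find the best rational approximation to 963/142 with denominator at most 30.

156/23

Expand x = 963/142 as a continued fraction with the Euclidean algorithm:
  963 = 6*142 + 111, so a_0 = 6.
  142 = 1*111 + 31, so a_1 = 1.
  111 = 3*31 + 18, so a_2 = 3.
  31 = 1*18 + 13, so a_3 = 1.
  18 = 1*13 + 5, so a_4 = 1.
  13 = 2*5 + 3, so a_5 = 2.
  5 = 1*3 + 2, so a_6 = 1.
  3 = 1*2 + 1, so a_7 = 1.
  2 = 2*1 + 0, so a_8 = 2.
so x = [6; 1, 3, 1, 1, 2, 1, 1, 2].
Convergents (p_i = a_i*p_{i-1} + p_{i-2}, q_i = a_i*q_{i-1} + q_{i-2} with p_{-2}=0, p_{-1}=1, q_{-2}=1, q_{-1}=0), until the denominator exceeds 30:
  i=0: a_0=6, p_0 = 6*1 + 0 = 6, q_0 = 6*0 + 1 = 1.
  i=1: a_1=1, p_1 = 1*6 + 1 = 7, q_1 = 1*1 + 0 = 1.
  i=2: a_2=3, p_2 = 3*7 + 6 = 27, q_2 = 3*1 + 1 = 4.
  i=3: a_3=1, p_3 = 1*27 + 7 = 34, q_3 = 1*4 + 1 = 5.
  i=4: a_4=1, p_4 = 1*34 + 27 = 61, q_4 = 1*5 + 4 = 9.
  i=5: a_5=2, p_5 = 2*61 + 34 = 156, q_5 = 2*9 + 5 = 23.
  i=6: a_6=1, p_6 = 1*156 + 61 = 217, q_6 = 1*23 + 9 = 32.
q_6 = 32 > 30, so the last convergent with denominator <= 30 is p_5/q_5 = 156/23.
The closest fraction with denominator <= 30 is either p_5/q_5 or the intermediate fraction (k*p_5 + p_4)/(k*q_5 + q_4) with the largest k >= 1 whose denominator stays <= 30; these approach x as k grows, and every other convergent or intermediate fraction in range is farther away.
Largest k: floor((30 - q_4)/q_5) = floor((30 - 9)/23) = 0.
Since k = 0, no intermediate fraction beyond p_5/q_5 has denominator <= 30, so the convergent 156/23 is the closest (its error is |963*23 - 156*142|/(142*23) = 3/3266).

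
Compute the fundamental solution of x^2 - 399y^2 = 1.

First expand sqrt(399) as a continued fraction. With x_i = (sqrt(399) + m_i)/d_i and (m_0, d_0) = (0, 1): a_0 = floor(sqrt(399)) = 19, since 19^2 = 361 <= 399 < 400 = 20^2.
Iterate m_{i+1} = d_i*a_i - m_i, d_{i+1} = (399 - m_{i+1}^2)/d_i, a_{i+1} = floor((a_0 + m_{i+1})/d_{i+1}):
  m_1 = 1*19 - 0 = 19, d_1 = (399 - 19^2)/1 = 38/1 = 38, a_1 = floor((19 + 19)/38) = 1.
  m_2 = 38*1 - 19 = 19, d_2 = (399 - 19^2)/38 = 38/38 = 1, a_2 = floor((19 + 19)/1) = 38.
  m_3 = 1*38 - 19 = 19, d_3 = (399 - 19^2)/1 = 38/1 = 38: (m_3, d_3) = (m_1, d_1) = (19, 38), so from here the quotients repeat a_1, a_2; the period length is 2.
So sqrt(399) = [19; (1, 38)] with period length k = 2.
k is even, so the fundamental solution of x^2 - 399y^2 = 1 is (p_{k-1}, q_{k-1}) = (p_1, q_1); compute convergents through index 1.
Convergents (p_i = a_i*p_{i-1} + p_{i-2}, q_i = a_i*q_{i-1} + q_{i-2} with p_{-2}=0, p_{-1}=1, q_{-2}=1, q_{-1}=0):
  i=0: a_0=19, p_0 = 19*1 + 0 = 19, q_0 = 19*0 + 1 = 1.
  i=1: a_1=1, p_1 = 1*19 + 1 = 20, q_1 = 1*1 + 0 = 1.
Check: 20^2 - 399*1^2 = 400 - 399 = 1, so (x, y) = (20, 1) solves the equation, and by the theorem it is the least positive solution.

(x, y) = (20, 1)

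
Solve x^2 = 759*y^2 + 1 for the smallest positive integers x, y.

First expand sqrt(759) as a continued fraction. With x_i = (sqrt(759) + m_i)/d_i and (m_0, d_0) = (0, 1): a_0 = floor(sqrt(759)) = 27, since 27^2 = 729 <= 759 < 784 = 28^2.
Iterate m_{i+1} = d_i*a_i - m_i, d_{i+1} = (759 - m_{i+1}^2)/d_i, a_{i+1} = floor((a_0 + m_{i+1})/d_{i+1}):
  m_1 = 1*27 - 0 = 27, d_1 = (759 - 27^2)/1 = 30/1 = 30, a_1 = floor((27 + 27)/30) = 1.
  m_2 = 30*1 - 27 = 3, d_2 = (759 - 3^2)/30 = 750/30 = 25, a_2 = floor((27 + 3)/25) = 1.
  m_3 = 25*1 - 3 = 22, d_3 = (759 - 22^2)/25 = 275/25 = 11, a_3 = floor((27 + 22)/11) = 4.
  m_4 = 11*4 - 22 = 22, d_4 = (759 - 22^2)/11 = 275/11 = 25, a_4 = floor((27 + 22)/25) = 1.
  m_5 = 25*1 - 22 = 3, d_5 = (759 - 3^2)/25 = 750/25 = 30, a_5 = floor((27 + 3)/30) = 1.
  m_6 = 30*1 - 3 = 27, d_6 = (759 - 27^2)/30 = 30/30 = 1, a_6 = floor((27 + 27)/1) = 54.
  m_7 = 1*54 - 27 = 27, d_7 = (759 - 27^2)/1 = 30/1 = 30: (m_7, d_7) = (m_1, d_1) = (27, 30), so from here the quotients repeat a_1, ..., a_6; the period length is 6.
So sqrt(759) = [27; (1, 1, 4, 1, 1, 54)] with period length k = 6.
k is even, so the fundamental solution of x^2 - 759y^2 = 1 is (p_{k-1}, q_{k-1}) = (p_5, q_5); compute convergents through index 5.
Convergents (p_i = a_i*p_{i-1} + p_{i-2}, q_i = a_i*q_{i-1} + q_{i-2} with p_{-2}=0, p_{-1}=1, q_{-2}=1, q_{-1}=0):
  i=0: a_0=27, p_0 = 27*1 + 0 = 27, q_0 = 27*0 + 1 = 1.
  i=1: a_1=1, p_1 = 1*27 + 1 = 28, q_1 = 1*1 + 0 = 1.
  i=2: a_2=1, p_2 = 1*28 + 27 = 55, q_2 = 1*1 + 1 = 2.
  i=3: a_3=4, p_3 = 4*55 + 28 = 248, q_3 = 4*2 + 1 = 9.
  i=4: a_4=1, p_4 = 1*248 + 55 = 303, q_4 = 1*9 + 2 = 11.
  i=5: a_5=1, p_5 = 1*303 + 248 = 551, q_5 = 1*11 + 9 = 20.
Check: 551^2 - 759*20^2 = 303601 - 303600 = 1, so (x, y) = (551, 20) solves the equation, and by the theorem it is the least positive solution.

(x, y) = (551, 20)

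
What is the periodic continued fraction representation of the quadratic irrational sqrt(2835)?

[53; (4, 11, 1, 1, 2, 1, 1, 11, 4, 106)]

Write x_i = (sqrt(2835) + m_i)/d_i with (m_0, d_0) = (0, 1). a_0 = floor(sqrt(2835)) = 53, since 53^2 = 2809 <= 2835 < 2916 = 54^2.
Iterate m_{i+1} = d_i*a_i - m_i, d_{i+1} = (2835 - m_{i+1}^2)/d_i, a_{i+1} = floor((a_0 + m_{i+1})/d_{i+1}):
  m_1 = 1*53 - 0 = 53, d_1 = (2835 - 53^2)/1 = 26/1 = 26, a_1 = floor((53 + 53)/26) = 4.
  m_2 = 26*4 - 53 = 51, d_2 = (2835 - 51^2)/26 = 234/26 = 9, a_2 = floor((53 + 51)/9) = 11.
  m_3 = 9*11 - 51 = 48, d_3 = (2835 - 48^2)/9 = 531/9 = 59, a_3 = floor((53 + 48)/59) = 1.
  m_4 = 59*1 - 48 = 11, d_4 = (2835 - 11^2)/59 = 2714/59 = 46, a_4 = floor((53 + 11)/46) = 1.
  m_5 = 46*1 - 11 = 35, d_5 = (2835 - 35^2)/46 = 1610/46 = 35, a_5 = floor((53 + 35)/35) = 2.
  m_6 = 35*2 - 35 = 35, d_6 = (2835 - 35^2)/35 = 1610/35 = 46, a_6 = floor((53 + 35)/46) = 1.
  m_7 = 46*1 - 35 = 11, d_7 = (2835 - 11^2)/46 = 2714/46 = 59, a_7 = floor((53 + 11)/59) = 1.
  m_8 = 59*1 - 11 = 48, d_8 = (2835 - 48^2)/59 = 531/59 = 9, a_8 = floor((53 + 48)/9) = 11.
  m_9 = 9*11 - 48 = 51, d_9 = (2835 - 51^2)/9 = 234/9 = 26, a_9 = floor((53 + 51)/26) = 4.
  m_10 = 26*4 - 51 = 53, d_10 = (2835 - 53^2)/26 = 26/26 = 1, a_10 = floor((53 + 53)/1) = 106.
  m_11 = 1*106 - 53 = 53, d_11 = (2835 - 53^2)/1 = 26/1 = 26: (m_11, d_11) = (m_1, d_1) = (53, 26), so from here the quotients repeat a_1, ..., a_10; the period length is 10.
Hence the expansion of sqrt(2835) is a_0 = 53 followed by the repeating block 4, 11, 1, 1, 2, 1, 1, 11, 4, 106 (period 10).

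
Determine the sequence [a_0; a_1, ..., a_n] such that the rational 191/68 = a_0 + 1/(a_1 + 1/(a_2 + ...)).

Run the Euclidean algorithm on 191 and 68; the successive quotients are the partial quotients a_0, a_1, ... (each step inverts the fractional part left over by the previous one):
  191 = 2*68 + 55, so a_0 = 2.
  68 = 1*55 + 13, so a_1 = 1.
  55 = 4*13 + 3, so a_2 = 4.
  13 = 4*3 + 1, so a_3 = 4.
  3 = 3*1 + 0, so a_4 = 3.
The remainder reaches 0 after 5 divisions, so the expansion has 5 partial quotients, read off in order.

[2; 1, 4, 4, 3]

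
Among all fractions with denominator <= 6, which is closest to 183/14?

Expand x = 183/14 as a continued fraction with the Euclidean algorithm:
  183 = 13*14 + 1, so a_0 = 13.
  14 = 14*1 + 0, so a_1 = 14.
so x = [13; 14].
Convergents (p_i = a_i*p_{i-1} + p_{i-2}, q_i = a_i*q_{i-1} + q_{i-2} with p_{-2}=0, p_{-1}=1, q_{-2}=1, q_{-1}=0), until the denominator exceeds 6:
  i=0: a_0=13, p_0 = 13*1 + 0 = 13, q_0 = 13*0 + 1 = 1.
  i=1: a_1=14, p_1 = 14*13 + 1 = 183, q_1 = 14*1 + 0 = 14.
q_1 = 14 > 6, so the last convergent with denominator <= 6 is p_0/q_0 = 13/1.
The closest fraction with denominator <= 6 is either p_0/q_0 or the intermediate fraction (k*p_0 + p_{-1})/(k*q_0 + q_{-1}) with the largest k >= 1 whose denominator stays <= 6; these approach x as k grows, and every other convergent or intermediate fraction in range is farther away.
Largest k: floor((6 - q_{-1})/q_0) = floor((6 - 0)/1) = 6 (using the seeds p_{-1} = 1, q_{-1} = 0).
That gives (6*13 + 1)/(6*1 + 0) = 79/6.
Compare the errors: |x - 13/1| = |183*1 - 13*14|/(14*1) = 1/14, and |x - 79/6| = |183*6 - 79*14|/(14*6) = 8/84.
Cross-multiplying, 1*84 = 84 < 112 = 8*14, so 1/14 is smaller: the convergent 13/1 is closer to x than 79/6.

13/1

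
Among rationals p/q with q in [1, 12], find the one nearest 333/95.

Expand x = 333/95 as a continued fraction with the Euclidean algorithm:
  333 = 3*95 + 48, so a_0 = 3.
  95 = 1*48 + 47, so a_1 = 1.
  48 = 1*47 + 1, so a_2 = 1.
  47 = 47*1 + 0, so a_3 = 47.
so x = [3; 1, 1, 47].
Convergents (p_i = a_i*p_{i-1} + p_{i-2}, q_i = a_i*q_{i-1} + q_{i-2} with p_{-2}=0, p_{-1}=1, q_{-2}=1, q_{-1}=0), until the denominator exceeds 12:
  i=0: a_0=3, p_0 = 3*1 + 0 = 3, q_0 = 3*0 + 1 = 1.
  i=1: a_1=1, p_1 = 1*3 + 1 = 4, q_1 = 1*1 + 0 = 1.
  i=2: a_2=1, p_2 = 1*4 + 3 = 7, q_2 = 1*1 + 1 = 2.
  i=3: a_3=47, p_3 = 47*7 + 4 = 333, q_3 = 47*2 + 1 = 95.
q_3 = 95 > 12, so the last convergent with denominator <= 12 is p_2/q_2 = 7/2.
The closest fraction with denominator <= 12 is either p_2/q_2 or the intermediate fraction (k*p_2 + p_1)/(k*q_2 + q_1) with the largest k >= 1 whose denominator stays <= 12; these approach x as k grows, and every other convergent or intermediate fraction in range is farther away.
Largest k: floor((12 - q_1)/q_2) = floor((12 - 1)/2) = 5.
That gives (5*7 + 4)/(5*2 + 1) = 39/11.
Compare the errors: |x - 7/2| = |333*2 - 7*95|/(95*2) = 1/190, and |x - 39/11| = |333*11 - 39*95|/(95*11) = 42/1045.
Cross-multiplying, 1*1045 = 1045 < 7980 = 42*190, so 1/190 is smaller: the convergent 7/2 is closer to x than 39/11.

7/2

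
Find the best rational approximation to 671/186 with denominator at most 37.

101/28

Expand x = 671/186 as a continued fraction with the Euclidean algorithm:
  671 = 3*186 + 113, so a_0 = 3.
  186 = 1*113 + 73, so a_1 = 1.
  113 = 1*73 + 40, so a_2 = 1.
  73 = 1*40 + 33, so a_3 = 1.
  40 = 1*33 + 7, so a_4 = 1.
  33 = 4*7 + 5, so a_5 = 4.
  7 = 1*5 + 2, so a_6 = 1.
  5 = 2*2 + 1, so a_7 = 2.
  2 = 2*1 + 0, so a_8 = 2.
so x = [3; 1, 1, 1, 1, 4, 1, 2, 2].
Convergents (p_i = a_i*p_{i-1} + p_{i-2}, q_i = a_i*q_{i-1} + q_{i-2} with p_{-2}=0, p_{-1}=1, q_{-2}=1, q_{-1}=0), until the denominator exceeds 37:
  i=0: a_0=3, p_0 = 3*1 + 0 = 3, q_0 = 3*0 + 1 = 1.
  i=1: a_1=1, p_1 = 1*3 + 1 = 4, q_1 = 1*1 + 0 = 1.
  i=2: a_2=1, p_2 = 1*4 + 3 = 7, q_2 = 1*1 + 1 = 2.
  i=3: a_3=1, p_3 = 1*7 + 4 = 11, q_3 = 1*2 + 1 = 3.
  i=4: a_4=1, p_4 = 1*11 + 7 = 18, q_4 = 1*3 + 2 = 5.
  i=5: a_5=4, p_5 = 4*18 + 11 = 83, q_5 = 4*5 + 3 = 23.
  i=6: a_6=1, p_6 = 1*83 + 18 = 101, q_6 = 1*23 + 5 = 28.
  i=7: a_7=2, p_7 = 2*101 + 83 = 285, q_7 = 2*28 + 23 = 79.
q_7 = 79 > 37, so the last convergent with denominator <= 37 is p_6/q_6 = 101/28.
The closest fraction with denominator <= 37 is either p_6/q_6 or the intermediate fraction (k*p_6 + p_5)/(k*q_6 + q_5) with the largest k >= 1 whose denominator stays <= 37; these approach x as k grows, and every other convergent or intermediate fraction in range is farther away.
Largest k: floor((37 - q_5)/q_6) = floor((37 - 23)/28) = 0.
Since k = 0, no intermediate fraction beyond p_6/q_6 has denominator <= 37, so the convergent 101/28 is the closest (its error is |671*28 - 101*186|/(186*28) = 2/5208).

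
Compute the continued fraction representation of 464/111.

Run the Euclidean algorithm on 464 and 111; the successive quotients are the partial quotients a_0, a_1, ... (each step inverts the fractional part left over by the previous one):
  464 = 4*111 + 20, so a_0 = 4.
  111 = 5*20 + 11, so a_1 = 5.
  20 = 1*11 + 9, so a_2 = 1.
  11 = 1*9 + 2, so a_3 = 1.
  9 = 4*2 + 1, so a_4 = 4.
  2 = 2*1 + 0, so a_5 = 2.
The remainder reaches 0 after 6 divisions, so the expansion has 6 partial quotients, read off in order.

[4; 5, 1, 1, 4, 2]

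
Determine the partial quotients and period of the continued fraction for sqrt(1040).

Write x_i = (sqrt(1040) + m_i)/d_i with (m_0, d_0) = (0, 1). a_0 = floor(sqrt(1040)) = 32, since 32^2 = 1024 <= 1040 < 1089 = 33^2.
Iterate m_{i+1} = d_i*a_i - m_i, d_{i+1} = (1040 - m_{i+1}^2)/d_i, a_{i+1} = floor((a_0 + m_{i+1})/d_{i+1}):
  m_1 = 1*32 - 0 = 32, d_1 = (1040 - 32^2)/1 = 16/1 = 16, a_1 = floor((32 + 32)/16) = 4.
  m_2 = 16*4 - 32 = 32, d_2 = (1040 - 32^2)/16 = 16/16 = 1, a_2 = floor((32 + 32)/1) = 64.
  m_3 = 1*64 - 32 = 32, d_3 = (1040 - 32^2)/1 = 16/1 = 16: (m_3, d_3) = (m_1, d_1) = (32, 16), so from here the quotients repeat a_1, a_2; the period length is 2.
Hence the expansion of sqrt(1040) is a_0 = 32 followed by the repeating block 4, 64 (period 2).

[32; (4, 64)]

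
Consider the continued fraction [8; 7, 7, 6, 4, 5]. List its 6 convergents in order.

8/1, 57/7, 407/50, 2499/307, 10403/1278, 54514/6697

Using the convergent recurrence p_i = a_i*p_{i-1} + p_{i-2}, q_i = a_i*q_{i-1} + q_{i-2} with p_{-2}=0, p_{-1}=1, q_{-2}=1, q_{-1}=0:
  i=0: a_0=8, p_0 = 8*1 + 0 = 8, q_0 = 8*0 + 1 = 1.
  i=1: a_1=7, p_1 = 7*8 + 1 = 57, q_1 = 7*1 + 0 = 7.
  i=2: a_2=7, p_2 = 7*57 + 8 = 407, q_2 = 7*7 + 1 = 50.
  i=3: a_3=6, p_3 = 6*407 + 57 = 2499, q_3 = 6*50 + 7 = 307.
  i=4: a_4=4, p_4 = 4*2499 + 407 = 10403, q_4 = 4*307 + 50 = 1278.
  i=5: a_5=5, p_5 = 5*10403 + 2499 = 54514, q_5 = 5*1278 + 307 = 6697.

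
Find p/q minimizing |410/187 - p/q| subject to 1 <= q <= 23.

46/21

Expand x = 410/187 as a continued fraction with the Euclidean algorithm:
  410 = 2*187 + 36, so a_0 = 2.
  187 = 5*36 + 7, so a_1 = 5.
  36 = 5*7 + 1, so a_2 = 5.
  7 = 7*1 + 0, so a_3 = 7.
so x = [2; 5, 5, 7].
Convergents (p_i = a_i*p_{i-1} + p_{i-2}, q_i = a_i*q_{i-1} + q_{i-2} with p_{-2}=0, p_{-1}=1, q_{-2}=1, q_{-1}=0), until the denominator exceeds 23:
  i=0: a_0=2, p_0 = 2*1 + 0 = 2, q_0 = 2*0 + 1 = 1.
  i=1: a_1=5, p_1 = 5*2 + 1 = 11, q_1 = 5*1 + 0 = 5.
  i=2: a_2=5, p_2 = 5*11 + 2 = 57, q_2 = 5*5 + 1 = 26.
q_2 = 26 > 23, so the last convergent with denominator <= 23 is p_1/q_1 = 11/5.
The closest fraction with denominator <= 23 is either p_1/q_1 or the intermediate fraction (k*p_1 + p_0)/(k*q_1 + q_0) with the largest k >= 1 whose denominator stays <= 23; these approach x as k grows, and every other convergent or intermediate fraction in range is farther away.
Largest k: floor((23 - q_0)/q_1) = floor((23 - 1)/5) = 4.
That gives (4*11 + 2)/(4*5 + 1) = 46/21.
Compare the errors: |x - 11/5| = |410*5 - 11*187|/(187*5) = 7/935, and |x - 46/21| = |410*21 - 46*187|/(187*21) = 8/3927.
Cross-multiplying, 8*935 = 7480 < 27489 = 7*3927, so 8/3927 is smaller: the intermediate fraction 46/21 is closer to x than 11/5.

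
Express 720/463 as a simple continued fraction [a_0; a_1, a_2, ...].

Run the Euclidean algorithm on 720 and 463; the successive quotients are the partial quotients a_0, a_1, ... (each step inverts the fractional part left over by the previous one):
  720 = 1*463 + 257, so a_0 = 1.
  463 = 1*257 + 206, so a_1 = 1.
  257 = 1*206 + 51, so a_2 = 1.
  206 = 4*51 + 2, so a_3 = 4.
  51 = 25*2 + 1, so a_4 = 25.
  2 = 2*1 + 0, so a_5 = 2.
The remainder reaches 0 after 6 divisions, so the expansion has 6 partial quotients, read off in order.

[1; 1, 1, 4, 25, 2]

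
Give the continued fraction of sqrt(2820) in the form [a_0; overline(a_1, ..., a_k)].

[53; overline(9, 1, 1, 1, 4, 1, 1, 1, 9, 106)]

Write x_i = (sqrt(2820) + m_i)/d_i with (m_0, d_0) = (0, 1). a_0 = floor(sqrt(2820)) = 53, since 53^2 = 2809 <= 2820 < 2916 = 54^2.
Iterate m_{i+1} = d_i*a_i - m_i, d_{i+1} = (2820 - m_{i+1}^2)/d_i, a_{i+1} = floor((a_0 + m_{i+1})/d_{i+1}):
  m_1 = 1*53 - 0 = 53, d_1 = (2820 - 53^2)/1 = 11/1 = 11, a_1 = floor((53 + 53)/11) = 9.
  m_2 = 11*9 - 53 = 46, d_2 = (2820 - 46^2)/11 = 704/11 = 64, a_2 = floor((53 + 46)/64) = 1.
  m_3 = 64*1 - 46 = 18, d_3 = (2820 - 18^2)/64 = 2496/64 = 39, a_3 = floor((53 + 18)/39) = 1.
  m_4 = 39*1 - 18 = 21, d_4 = (2820 - 21^2)/39 = 2379/39 = 61, a_4 = floor((53 + 21)/61) = 1.
  m_5 = 61*1 - 21 = 40, d_5 = (2820 - 40^2)/61 = 1220/61 = 20, a_5 = floor((53 + 40)/20) = 4.
  m_6 = 20*4 - 40 = 40, d_6 = (2820 - 40^2)/20 = 1220/20 = 61, a_6 = floor((53 + 40)/61) = 1.
  m_7 = 61*1 - 40 = 21, d_7 = (2820 - 21^2)/61 = 2379/61 = 39, a_7 = floor((53 + 21)/39) = 1.
  m_8 = 39*1 - 21 = 18, d_8 = (2820 - 18^2)/39 = 2496/39 = 64, a_8 = floor((53 + 18)/64) = 1.
  m_9 = 64*1 - 18 = 46, d_9 = (2820 - 46^2)/64 = 704/64 = 11, a_9 = floor((53 + 46)/11) = 9.
  m_10 = 11*9 - 46 = 53, d_10 = (2820 - 53^2)/11 = 11/11 = 1, a_10 = floor((53 + 53)/1) = 106.
  m_11 = 1*106 - 53 = 53, d_11 = (2820 - 53^2)/1 = 11/1 = 11: (m_11, d_11) = (m_1, d_1) = (53, 11), so from here the quotients repeat a_1, ..., a_10; the period length is 10.
Hence the expansion of sqrt(2820) is a_0 = 53 followed by the repeating block 9, 1, 1, 1, 4, 1, 1, 1, 9, 106 (period 10).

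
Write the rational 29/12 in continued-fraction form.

Run the Euclidean algorithm on 29 and 12; the successive quotients are the partial quotients a_0, a_1, ... (each step inverts the fractional part left over by the previous one):
  29 = 2*12 + 5, so a_0 = 2.
  12 = 2*5 + 2, so a_1 = 2.
  5 = 2*2 + 1, so a_2 = 2.
  2 = 2*1 + 0, so a_3 = 2.
The remainder reaches 0 after 4 divisions, so the expansion has 4 partial quotients, read off in order.

[2; 2, 2, 2]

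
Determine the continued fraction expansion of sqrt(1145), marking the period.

Write x_i = (sqrt(1145) + m_i)/d_i with (m_0, d_0) = (0, 1). a_0 = floor(sqrt(1145)) = 33, since 33^2 = 1089 <= 1145 < 1156 = 34^2.
Iterate m_{i+1} = d_i*a_i - m_i, d_{i+1} = (1145 - m_{i+1}^2)/d_i, a_{i+1} = floor((a_0 + m_{i+1})/d_{i+1}):
  m_1 = 1*33 - 0 = 33, d_1 = (1145 - 33^2)/1 = 56/1 = 56, a_1 = floor((33 + 33)/56) = 1.
  m_2 = 56*1 - 33 = 23, d_2 = (1145 - 23^2)/56 = 616/56 = 11, a_2 = floor((33 + 23)/11) = 5.
  m_3 = 11*5 - 23 = 32, d_3 = (1145 - 32^2)/11 = 121/11 = 11, a_3 = floor((33 + 32)/11) = 5.
  m_4 = 11*5 - 32 = 23, d_4 = (1145 - 23^2)/11 = 616/11 = 56, a_4 = floor((33 + 23)/56) = 1.
  m_5 = 56*1 - 23 = 33, d_5 = (1145 - 33^2)/56 = 56/56 = 1, a_5 = floor((33 + 33)/1) = 66.
  m_6 = 1*66 - 33 = 33, d_6 = (1145 - 33^2)/1 = 56/1 = 56: (m_6, d_6) = (m_1, d_1) = (33, 56), so from here the quotients repeat a_1, ..., a_5; the period length is 5.
Hence the expansion of sqrt(1145) is a_0 = 33 followed by the repeating block 1, 5, 5, 1, 66 (period 5).

[33; (1, 5, 5, 1, 66)]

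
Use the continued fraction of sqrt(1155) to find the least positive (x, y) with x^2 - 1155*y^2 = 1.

(x, y) = (34, 1)

First expand sqrt(1155) as a continued fraction. With x_i = (sqrt(1155) + m_i)/d_i and (m_0, d_0) = (0, 1): a_0 = floor(sqrt(1155)) = 33, since 33^2 = 1089 <= 1155 < 1156 = 34^2.
Iterate m_{i+1} = d_i*a_i - m_i, d_{i+1} = (1155 - m_{i+1}^2)/d_i, a_{i+1} = floor((a_0 + m_{i+1})/d_{i+1}):
  m_1 = 1*33 - 0 = 33, d_1 = (1155 - 33^2)/1 = 66/1 = 66, a_1 = floor((33 + 33)/66) = 1.
  m_2 = 66*1 - 33 = 33, d_2 = (1155 - 33^2)/66 = 66/66 = 1, a_2 = floor((33 + 33)/1) = 66.
  m_3 = 1*66 - 33 = 33, d_3 = (1155 - 33^2)/1 = 66/1 = 66: (m_3, d_3) = (m_1, d_1) = (33, 66), so from here the quotients repeat a_1, a_2; the period length is 2.
So sqrt(1155) = [33; (1, 66)] with period length k = 2.
k is even, so the fundamental solution of x^2 - 1155y^2 = 1 is (p_{k-1}, q_{k-1}) = (p_1, q_1); compute convergents through index 1.
Convergents (p_i = a_i*p_{i-1} + p_{i-2}, q_i = a_i*q_{i-1} + q_{i-2} with p_{-2}=0, p_{-1}=1, q_{-2}=1, q_{-1}=0):
  i=0: a_0=33, p_0 = 33*1 + 0 = 33, q_0 = 33*0 + 1 = 1.
  i=1: a_1=1, p_1 = 1*33 + 1 = 34, q_1 = 1*1 + 0 = 1.
Check: 34^2 - 1155*1^2 = 1156 - 1155 = 1, so (x, y) = (34, 1) solves the equation, and by the theorem it is the least positive solution.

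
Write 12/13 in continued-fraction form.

[0; 1, 12]

Run the Euclidean algorithm on 12 and 13; the successive quotients are the partial quotients a_0, a_1, ... (each step inverts the fractional part left over by the previous one):
  12 = 0*13 + 12, so a_0 = 0.
  13 = 1*12 + 1, so a_1 = 1.
  12 = 12*1 + 0, so a_2 = 12.
The remainder reaches 0 after 3 divisions, so the expansion has 3 partial quotients, read off in order.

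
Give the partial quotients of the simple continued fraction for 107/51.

[2; 10, 5]

Run the Euclidean algorithm on 107 and 51; the successive quotients are the partial quotients a_0, a_1, ... (each step inverts the fractional part left over by the previous one):
  107 = 2*51 + 5, so a_0 = 2.
  51 = 10*5 + 1, so a_1 = 10.
  5 = 5*1 + 0, so a_2 = 5.
The remainder reaches 0 after 3 divisions, so the expansion has 3 partial quotients, read off in order.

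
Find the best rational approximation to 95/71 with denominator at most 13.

4/3

Expand x = 95/71 as a continued fraction with the Euclidean algorithm:
  95 = 1*71 + 24, so a_0 = 1.
  71 = 2*24 + 23, so a_1 = 2.
  24 = 1*23 + 1, so a_2 = 1.
  23 = 23*1 + 0, so a_3 = 23.
so x = [1; 2, 1, 23].
Convergents (p_i = a_i*p_{i-1} + p_{i-2}, q_i = a_i*q_{i-1} + q_{i-2} with p_{-2}=0, p_{-1}=1, q_{-2}=1, q_{-1}=0), until the denominator exceeds 13:
  i=0: a_0=1, p_0 = 1*1 + 0 = 1, q_0 = 1*0 + 1 = 1.
  i=1: a_1=2, p_1 = 2*1 + 1 = 3, q_1 = 2*1 + 0 = 2.
  i=2: a_2=1, p_2 = 1*3 + 1 = 4, q_2 = 1*2 + 1 = 3.
  i=3: a_3=23, p_3 = 23*4 + 3 = 95, q_3 = 23*3 + 2 = 71.
q_3 = 71 > 13, so the last convergent with denominator <= 13 is p_2/q_2 = 4/3.
The closest fraction with denominator <= 13 is either p_2/q_2 or the intermediate fraction (k*p_2 + p_1)/(k*q_2 + q_1) with the largest k >= 1 whose denominator stays <= 13; these approach x as k grows, and every other convergent or intermediate fraction in range is farther away.
Largest k: floor((13 - q_1)/q_2) = floor((13 - 2)/3) = 3.
That gives (3*4 + 3)/(3*3 + 2) = 15/11.
Compare the errors: |x - 4/3| = |95*3 - 4*71|/(71*3) = 1/213, and |x - 15/11| = |95*11 - 15*71|/(71*11) = 20/781.
Cross-multiplying, 1*781 = 781 < 4260 = 20*213, so 1/213 is smaller: the convergent 4/3 is closer to x than 15/11.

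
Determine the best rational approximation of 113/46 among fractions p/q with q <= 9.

22/9

Expand x = 113/46 as a continued fraction with the Euclidean algorithm:
  113 = 2*46 + 21, so a_0 = 2.
  46 = 2*21 + 4, so a_1 = 2.
  21 = 5*4 + 1, so a_2 = 5.
  4 = 4*1 + 0, so a_3 = 4.
so x = [2; 2, 5, 4].
Convergents (p_i = a_i*p_{i-1} + p_{i-2}, q_i = a_i*q_{i-1} + q_{i-2} with p_{-2}=0, p_{-1}=1, q_{-2}=1, q_{-1}=0), until the denominator exceeds 9:
  i=0: a_0=2, p_0 = 2*1 + 0 = 2, q_0 = 2*0 + 1 = 1.
  i=1: a_1=2, p_1 = 2*2 + 1 = 5, q_1 = 2*1 + 0 = 2.
  i=2: a_2=5, p_2 = 5*5 + 2 = 27, q_2 = 5*2 + 1 = 11.
q_2 = 11 > 9, so the last convergent with denominator <= 9 is p_1/q_1 = 5/2.
The closest fraction with denominator <= 9 is either p_1/q_1 or the intermediate fraction (k*p_1 + p_0)/(k*q_1 + q_0) with the largest k >= 1 whose denominator stays <= 9; these approach x as k grows, and every other convergent or intermediate fraction in range is farther away.
Largest k: floor((9 - q_0)/q_1) = floor((9 - 1)/2) = 4.
That gives (4*5 + 2)/(4*2 + 1) = 22/9.
Compare the errors: |x - 5/2| = |113*2 - 5*46|/(46*2) = 4/92, and |x - 22/9| = |113*9 - 22*46|/(46*9) = 5/414.
Cross-multiplying, 5*92 = 460 < 1656 = 4*414, so 5/414 is smaller: the intermediate fraction 22/9 is closer to x than 5/2.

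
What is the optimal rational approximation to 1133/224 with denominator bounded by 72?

349/69

Expand x = 1133/224 as a continued fraction with the Euclidean algorithm:
  1133 = 5*224 + 13, so a_0 = 5.
  224 = 17*13 + 3, so a_1 = 17.
  13 = 4*3 + 1, so a_2 = 4.
  3 = 3*1 + 0, so a_3 = 3.
so x = [5; 17, 4, 3].
Convergents (p_i = a_i*p_{i-1} + p_{i-2}, q_i = a_i*q_{i-1} + q_{i-2} with p_{-2}=0, p_{-1}=1, q_{-2}=1, q_{-1}=0), until the denominator exceeds 72:
  i=0: a_0=5, p_0 = 5*1 + 0 = 5, q_0 = 5*0 + 1 = 1.
  i=1: a_1=17, p_1 = 17*5 + 1 = 86, q_1 = 17*1 + 0 = 17.
  i=2: a_2=4, p_2 = 4*86 + 5 = 349, q_2 = 4*17 + 1 = 69.
  i=3: a_3=3, p_3 = 3*349 + 86 = 1133, q_3 = 3*69 + 17 = 224.
q_3 = 224 > 72, so the last convergent with denominator <= 72 is p_2/q_2 = 349/69.
The closest fraction with denominator <= 72 is either p_2/q_2 or the intermediate fraction (k*p_2 + p_1)/(k*q_2 + q_1) with the largest k >= 1 whose denominator stays <= 72; these approach x as k grows, and every other convergent or intermediate fraction in range is farther away.
Largest k: floor((72 - q_1)/q_2) = floor((72 - 17)/69) = 0.
Since k = 0, no intermediate fraction beyond p_2/q_2 has denominator <= 72, so the convergent 349/69 is the closest (its error is |1133*69 - 349*224|/(224*69) = 1/15456).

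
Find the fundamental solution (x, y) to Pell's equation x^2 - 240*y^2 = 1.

(x, y) = (31, 2)

First expand sqrt(240) as a continued fraction. With x_i = (sqrt(240) + m_i)/d_i and (m_0, d_0) = (0, 1): a_0 = floor(sqrt(240)) = 15, since 15^2 = 225 <= 240 < 256 = 16^2.
Iterate m_{i+1} = d_i*a_i - m_i, d_{i+1} = (240 - m_{i+1}^2)/d_i, a_{i+1} = floor((a_0 + m_{i+1})/d_{i+1}):
  m_1 = 1*15 - 0 = 15, d_1 = (240 - 15^2)/1 = 15/1 = 15, a_1 = floor((15 + 15)/15) = 2.
  m_2 = 15*2 - 15 = 15, d_2 = (240 - 15^2)/15 = 15/15 = 1, a_2 = floor((15 + 15)/1) = 30.
  m_3 = 1*30 - 15 = 15, d_3 = (240 - 15^2)/1 = 15/1 = 15: (m_3, d_3) = (m_1, d_1) = (15, 15), so from here the quotients repeat a_1, a_2; the period length is 2.
So sqrt(240) = [15; (2, 30)] with period length k = 2.
k is even, so the fundamental solution of x^2 - 240y^2 = 1 is (p_{k-1}, q_{k-1}) = (p_1, q_1); compute convergents through index 1.
Convergents (p_i = a_i*p_{i-1} + p_{i-2}, q_i = a_i*q_{i-1} + q_{i-2} with p_{-2}=0, p_{-1}=1, q_{-2}=1, q_{-1}=0):
  i=0: a_0=15, p_0 = 15*1 + 0 = 15, q_0 = 15*0 + 1 = 1.
  i=1: a_1=2, p_1 = 2*15 + 1 = 31, q_1 = 2*1 + 0 = 2.
Check: 31^2 - 240*2^2 = 961 - 960 = 1, so (x, y) = (31, 2) solves the equation, and by the theorem it is the least positive solution.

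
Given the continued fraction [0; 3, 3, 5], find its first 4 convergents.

0/1, 1/3, 3/10, 16/53

Using the convergent recurrence p_i = a_i*p_{i-1} + p_{i-2}, q_i = a_i*q_{i-1} + q_{i-2} with p_{-2}=0, p_{-1}=1, q_{-2}=1, q_{-1}=0:
  i=0: a_0=0, p_0 = 0*1 + 0 = 0, q_0 = 0*0 + 1 = 1.
  i=1: a_1=3, p_1 = 3*0 + 1 = 1, q_1 = 3*1 + 0 = 3.
  i=2: a_2=3, p_2 = 3*1 + 0 = 3, q_2 = 3*3 + 1 = 10.
  i=3: a_3=5, p_3 = 5*3 + 1 = 16, q_3 = 5*10 + 3 = 53.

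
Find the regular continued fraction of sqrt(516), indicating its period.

Write x_i = (sqrt(516) + m_i)/d_i with (m_0, d_0) = (0, 1). a_0 = floor(sqrt(516)) = 22, since 22^2 = 484 <= 516 < 529 = 23^2.
Iterate m_{i+1} = d_i*a_i - m_i, d_{i+1} = (516 - m_{i+1}^2)/d_i, a_{i+1} = floor((a_0 + m_{i+1})/d_{i+1}):
  m_1 = 1*22 - 0 = 22, d_1 = (516 - 22^2)/1 = 32/1 = 32, a_1 = floor((22 + 22)/32) = 1.
  m_2 = 32*1 - 22 = 10, d_2 = (516 - 10^2)/32 = 416/32 = 13, a_2 = floor((22 + 10)/13) = 2.
  m_3 = 13*2 - 10 = 16, d_3 = (516 - 16^2)/13 = 260/13 = 20, a_3 = floor((22 + 16)/20) = 1.
  m_4 = 20*1 - 16 = 4, d_4 = (516 - 4^2)/20 = 500/20 = 25, a_4 = floor((22 + 4)/25) = 1.
  m_5 = 25*1 - 4 = 21, d_5 = (516 - 21^2)/25 = 75/25 = 3, a_5 = floor((22 + 21)/3) = 14.
  m_6 = 3*14 - 21 = 21, d_6 = (516 - 21^2)/3 = 75/3 = 25, a_6 = floor((22 + 21)/25) = 1.
  m_7 = 25*1 - 21 = 4, d_7 = (516 - 4^2)/25 = 500/25 = 20, a_7 = floor((22 + 4)/20) = 1.
  m_8 = 20*1 - 4 = 16, d_8 = (516 - 16^2)/20 = 260/20 = 13, a_8 = floor((22 + 16)/13) = 2.
  m_9 = 13*2 - 16 = 10, d_9 = (516 - 10^2)/13 = 416/13 = 32, a_9 = floor((22 + 10)/32) = 1.
  m_10 = 32*1 - 10 = 22, d_10 = (516 - 22^2)/32 = 32/32 = 1, a_10 = floor((22 + 22)/1) = 44.
  m_11 = 1*44 - 22 = 22, d_11 = (516 - 22^2)/1 = 32/1 = 32: (m_11, d_11) = (m_1, d_1) = (22, 32), so from here the quotients repeat a_1, ..., a_10; the period length is 10.
Hence the expansion of sqrt(516) is a_0 = 22 followed by the repeating block 1, 2, 1, 1, 14, 1, 1, 2, 1, 44 (period 10).

[22; (1, 2, 1, 1, 14, 1, 1, 2, 1, 44)]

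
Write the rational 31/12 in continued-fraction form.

[2; 1, 1, 2, 2]

Run the Euclidean algorithm on 31 and 12; the successive quotients are the partial quotients a_0, a_1, ... (each step inverts the fractional part left over by the previous one):
  31 = 2*12 + 7, so a_0 = 2.
  12 = 1*7 + 5, so a_1 = 1.
  7 = 1*5 + 2, so a_2 = 1.
  5 = 2*2 + 1, so a_3 = 2.
  2 = 2*1 + 0, so a_4 = 2.
The remainder reaches 0 after 5 divisions, so the expansion has 5 partial quotients, read off in order.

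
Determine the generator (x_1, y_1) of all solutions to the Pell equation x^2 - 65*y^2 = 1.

(x, y) = (129, 16)

First expand sqrt(65) as a continued fraction. With x_i = (sqrt(65) + m_i)/d_i and (m_0, d_0) = (0, 1): a_0 = floor(sqrt(65)) = 8, since 8^2 = 64 <= 65 < 81 = 9^2.
Iterate m_{i+1} = d_i*a_i - m_i, d_{i+1} = (65 - m_{i+1}^2)/d_i, a_{i+1} = floor((a_0 + m_{i+1})/d_{i+1}):
  m_1 = 1*8 - 0 = 8, d_1 = (65 - 8^2)/1 = 1/1 = 1, a_1 = floor((8 + 8)/1) = 16.
  m_2 = 1*16 - 8 = 8, d_2 = (65 - 8^2)/1 = 1/1 = 1: (m_2, d_2) = (m_1, d_1) = (8, 1), so from here the quotient a_1 repeats; the period length is 1.
So sqrt(65) = [8; (16)] with period length k = 1.
k is odd, so (p_{k-1}, q_{k-1}) only solves x^2 - 65y^2 = -1 and the fundamental solution of x^2 - 65y^2 = 1 is (p_{2k-1}, q_{2k-1}) = (p_1, q_1); compute convergents through index 1, running through the period twice.
Convergents (p_i = a_i*p_{i-1} + p_{i-2}, q_i = a_i*q_{i-1} + q_{i-2} with p_{-2}=0, p_{-1}=1, q_{-2}=1, q_{-1}=0):
  i=0: a_0=8, p_0 = 8*1 + 0 = 8, q_0 = 8*0 + 1 = 1.
  i=1: a_1=16, p_1 = 16*8 + 1 = 129, q_1 = 16*1 + 0 = 16.
Indeed p_0^2 - 65*q_0^2 = 64 - 65 = -1, not +1.
Check: 129^2 - 65*16^2 = 16641 - 16640 = 1, so (x, y) = (129, 16) solves the equation, and by the theorem it is the least positive solution.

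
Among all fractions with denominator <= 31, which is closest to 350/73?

Expand x = 350/73 as a continued fraction with the Euclidean algorithm:
  350 = 4*73 + 58, so a_0 = 4.
  73 = 1*58 + 15, so a_1 = 1.
  58 = 3*15 + 13, so a_2 = 3.
  15 = 1*13 + 2, so a_3 = 1.
  13 = 6*2 + 1, so a_4 = 6.
  2 = 2*1 + 0, so a_5 = 2.
so x = [4; 1, 3, 1, 6, 2].
Convergents (p_i = a_i*p_{i-1} + p_{i-2}, q_i = a_i*q_{i-1} + q_{i-2} with p_{-2}=0, p_{-1}=1, q_{-2}=1, q_{-1}=0), until the denominator exceeds 31:
  i=0: a_0=4, p_0 = 4*1 + 0 = 4, q_0 = 4*0 + 1 = 1.
  i=1: a_1=1, p_1 = 1*4 + 1 = 5, q_1 = 1*1 + 0 = 1.
  i=2: a_2=3, p_2 = 3*5 + 4 = 19, q_2 = 3*1 + 1 = 4.
  i=3: a_3=1, p_3 = 1*19 + 5 = 24, q_3 = 1*4 + 1 = 5.
  i=4: a_4=6, p_4 = 6*24 + 19 = 163, q_4 = 6*5 + 4 = 34.
q_4 = 34 > 31, so the last convergent with denominator <= 31 is p_3/q_3 = 24/5.
The closest fraction with denominator <= 31 is either p_3/q_3 or the intermediate fraction (k*p_3 + p_2)/(k*q_3 + q_2) with the largest k >= 1 whose denominator stays <= 31; these approach x as k grows, and every other convergent or intermediate fraction in range is farther away.
Largest k: floor((31 - q_2)/q_3) = floor((31 - 4)/5) = 5.
That gives (5*24 + 19)/(5*5 + 4) = 139/29.
Compare the errors: |x - 24/5| = |350*5 - 24*73|/(73*5) = 2/365, and |x - 139/29| = |350*29 - 139*73|/(73*29) = 3/2117.
Cross-multiplying, 3*365 = 1095 < 4234 = 2*2117, so 3/2117 is smaller: the intermediate fraction 139/29 is closer to x than 24/5.

139/29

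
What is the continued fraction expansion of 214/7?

Run the Euclidean algorithm on 214 and 7; the successive quotients are the partial quotients a_0, a_1, ... (each step inverts the fractional part left over by the previous one):
  214 = 30*7 + 4, so a_0 = 30.
  7 = 1*4 + 3, so a_1 = 1.
  4 = 1*3 + 1, so a_2 = 1.
  3 = 3*1 + 0, so a_3 = 3.
The remainder reaches 0 after 4 divisions, so the expansion has 4 partial quotients, read off in order.

[30; 1, 1, 3]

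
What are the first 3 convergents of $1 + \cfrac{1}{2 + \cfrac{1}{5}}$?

1/1, 3/2, 16/11

Using the convergent recurrence p_i = a_i*p_{i-1} + p_{i-2}, q_i = a_i*q_{i-1} + q_{i-2} with p_{-2}=0, p_{-1}=1, q_{-2}=1, q_{-1}=0:
  i=0: a_0=1, p_0 = 1*1 + 0 = 1, q_0 = 1*0 + 1 = 1.
  i=1: a_1=2, p_1 = 2*1 + 1 = 3, q_1 = 2*1 + 0 = 2.
  i=2: a_2=5, p_2 = 5*3 + 1 = 16, q_2 = 5*2 + 1 = 11.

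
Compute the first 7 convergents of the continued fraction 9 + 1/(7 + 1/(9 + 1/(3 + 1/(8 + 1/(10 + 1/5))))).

9/1, 64/7, 585/64, 1819/199, 15137/1656, 153189/16759, 781082/85451

Using the convergent recurrence p_i = a_i*p_{i-1} + p_{i-2}, q_i = a_i*q_{i-1} + q_{i-2} with p_{-2}=0, p_{-1}=1, q_{-2}=1, q_{-1}=0:
  i=0: a_0=9, p_0 = 9*1 + 0 = 9, q_0 = 9*0 + 1 = 1.
  i=1: a_1=7, p_1 = 7*9 + 1 = 64, q_1 = 7*1 + 0 = 7.
  i=2: a_2=9, p_2 = 9*64 + 9 = 585, q_2 = 9*7 + 1 = 64.
  i=3: a_3=3, p_3 = 3*585 + 64 = 1819, q_3 = 3*64 + 7 = 199.
  i=4: a_4=8, p_4 = 8*1819 + 585 = 15137, q_4 = 8*199 + 64 = 1656.
  i=5: a_5=10, p_5 = 10*15137 + 1819 = 153189, q_5 = 10*1656 + 199 = 16759.
  i=6: a_6=5, p_6 = 5*153189 + 15137 = 781082, q_6 = 5*16759 + 1656 = 85451.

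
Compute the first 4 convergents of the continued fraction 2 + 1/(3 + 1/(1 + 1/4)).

Using the convergent recurrence p_i = a_i*p_{i-1} + p_{i-2}, q_i = a_i*q_{i-1} + q_{i-2} with p_{-2}=0, p_{-1}=1, q_{-2}=1, q_{-1}=0:
  i=0: a_0=2, p_0 = 2*1 + 0 = 2, q_0 = 2*0 + 1 = 1.
  i=1: a_1=3, p_1 = 3*2 + 1 = 7, q_1 = 3*1 + 0 = 3.
  i=2: a_2=1, p_2 = 1*7 + 2 = 9, q_2 = 1*3 + 1 = 4.
  i=3: a_3=4, p_3 = 4*9 + 7 = 43, q_3 = 4*4 + 3 = 19.

2/1, 7/3, 9/4, 43/19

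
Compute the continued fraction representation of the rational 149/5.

[29; 1, 4]

Run the Euclidean algorithm on 149 and 5; the successive quotients are the partial quotients a_0, a_1, ... (each step inverts the fractional part left over by the previous one):
  149 = 29*5 + 4, so a_0 = 29.
  5 = 1*4 + 1, so a_1 = 1.
  4 = 4*1 + 0, so a_2 = 4.
The remainder reaches 0 after 3 divisions, so the expansion has 3 partial quotients, read off in order.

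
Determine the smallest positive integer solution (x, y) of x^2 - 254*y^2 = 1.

First expand sqrt(254) as a continued fraction. With x_i = (sqrt(254) + m_i)/d_i and (m_0, d_0) = (0, 1): a_0 = floor(sqrt(254)) = 15, since 15^2 = 225 <= 254 < 256 = 16^2.
Iterate m_{i+1} = d_i*a_i - m_i, d_{i+1} = (254 - m_{i+1}^2)/d_i, a_{i+1} = floor((a_0 + m_{i+1})/d_{i+1}):
  m_1 = 1*15 - 0 = 15, d_1 = (254 - 15^2)/1 = 29/1 = 29, a_1 = floor((15 + 15)/29) = 1.
  m_2 = 29*1 - 15 = 14, d_2 = (254 - 14^2)/29 = 58/29 = 2, a_2 = floor((15 + 14)/2) = 14.
  m_3 = 2*14 - 14 = 14, d_3 = (254 - 14^2)/2 = 58/2 = 29, a_3 = floor((15 + 14)/29) = 1.
  m_4 = 29*1 - 14 = 15, d_4 = (254 - 15^2)/29 = 29/29 = 1, a_4 = floor((15 + 15)/1) = 30.
  m_5 = 1*30 - 15 = 15, d_5 = (254 - 15^2)/1 = 29/1 = 29: (m_5, d_5) = (m_1, d_1) = (15, 29), so from here the quotients repeat a_1, ..., a_4; the period length is 4.
So sqrt(254) = [15; (1, 14, 1, 30)] with period length k = 4.
k is even, so the fundamental solution of x^2 - 254y^2 = 1 is (p_{k-1}, q_{k-1}) = (p_3, q_3); compute convergents through index 3.
Convergents (p_i = a_i*p_{i-1} + p_{i-2}, q_i = a_i*q_{i-1} + q_{i-2} with p_{-2}=0, p_{-1}=1, q_{-2}=1, q_{-1}=0):
  i=0: a_0=15, p_0 = 15*1 + 0 = 15, q_0 = 15*0 + 1 = 1.
  i=1: a_1=1, p_1 = 1*15 + 1 = 16, q_1 = 1*1 + 0 = 1.
  i=2: a_2=14, p_2 = 14*16 + 15 = 239, q_2 = 14*1 + 1 = 15.
  i=3: a_3=1, p_3 = 1*239 + 16 = 255, q_3 = 1*15 + 1 = 16.
Check: 255^2 - 254*16^2 = 65025 - 65024 = 1, so (x, y) = (255, 16) solves the equation, and by the theorem it is the least positive solution.

(x, y) = (255, 16)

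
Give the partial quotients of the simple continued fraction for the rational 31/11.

Run the Euclidean algorithm on 31 and 11; the successive quotients are the partial quotients a_0, a_1, ... (each step inverts the fractional part left over by the previous one):
  31 = 2*11 + 9, so a_0 = 2.
  11 = 1*9 + 2, so a_1 = 1.
  9 = 4*2 + 1, so a_2 = 4.
  2 = 2*1 + 0, so a_3 = 2.
The remainder reaches 0 after 4 divisions, so the expansion has 4 partial quotients, read off in order.

[2; 1, 4, 2]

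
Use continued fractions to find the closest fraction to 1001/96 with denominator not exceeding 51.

73/7

Expand x = 1001/96 as a continued fraction with the Euclidean algorithm:
  1001 = 10*96 + 41, so a_0 = 10.
  96 = 2*41 + 14, so a_1 = 2.
  41 = 2*14 + 13, so a_2 = 2.
  14 = 1*13 + 1, so a_3 = 1.
  13 = 13*1 + 0, so a_4 = 13.
so x = [10; 2, 2, 1, 13].
Convergents (p_i = a_i*p_{i-1} + p_{i-2}, q_i = a_i*q_{i-1} + q_{i-2} with p_{-2}=0, p_{-1}=1, q_{-2}=1, q_{-1}=0), until the denominator exceeds 51:
  i=0: a_0=10, p_0 = 10*1 + 0 = 10, q_0 = 10*0 + 1 = 1.
  i=1: a_1=2, p_1 = 2*10 + 1 = 21, q_1 = 2*1 + 0 = 2.
  i=2: a_2=2, p_2 = 2*21 + 10 = 52, q_2 = 2*2 + 1 = 5.
  i=3: a_3=1, p_3 = 1*52 + 21 = 73, q_3 = 1*5 + 2 = 7.
  i=4: a_4=13, p_4 = 13*73 + 52 = 1001, q_4 = 13*7 + 5 = 96.
q_4 = 96 > 51, so the last convergent with denominator <= 51 is p_3/q_3 = 73/7.
The closest fraction with denominator <= 51 is either p_3/q_3 or the intermediate fraction (k*p_3 + p_2)/(k*q_3 + q_2) with the largest k >= 1 whose denominator stays <= 51; these approach x as k grows, and every other convergent or intermediate fraction in range is farther away.
Largest k: floor((51 - q_2)/q_3) = floor((51 - 5)/7) = 6.
That gives (6*73 + 52)/(6*7 + 5) = 490/47.
Compare the errors: |x - 73/7| = |1001*7 - 73*96|/(96*7) = 1/672, and |x - 490/47| = |1001*47 - 490*96|/(96*47) = 7/4512.
Cross-multiplying, 1*4512 = 4512 < 4704 = 7*672, so 1/672 is smaller: the convergent 73/7 is closer to x than 490/47.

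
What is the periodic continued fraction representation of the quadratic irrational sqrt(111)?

[10; (1, 1, 6, 1, 1, 20)]

Write x_i = (sqrt(111) + m_i)/d_i with (m_0, d_0) = (0, 1). a_0 = floor(sqrt(111)) = 10, since 10^2 = 100 <= 111 < 121 = 11^2.
Iterate m_{i+1} = d_i*a_i - m_i, d_{i+1} = (111 - m_{i+1}^2)/d_i, a_{i+1} = floor((a_0 + m_{i+1})/d_{i+1}):
  m_1 = 1*10 - 0 = 10, d_1 = (111 - 10^2)/1 = 11/1 = 11, a_1 = floor((10 + 10)/11) = 1.
  m_2 = 11*1 - 10 = 1, d_2 = (111 - 1^2)/11 = 110/11 = 10, a_2 = floor((10 + 1)/10) = 1.
  m_3 = 10*1 - 1 = 9, d_3 = (111 - 9^2)/10 = 30/10 = 3, a_3 = floor((10 + 9)/3) = 6.
  m_4 = 3*6 - 9 = 9, d_4 = (111 - 9^2)/3 = 30/3 = 10, a_4 = floor((10 + 9)/10) = 1.
  m_5 = 10*1 - 9 = 1, d_5 = (111 - 1^2)/10 = 110/10 = 11, a_5 = floor((10 + 1)/11) = 1.
  m_6 = 11*1 - 1 = 10, d_6 = (111 - 10^2)/11 = 11/11 = 1, a_6 = floor((10 + 10)/1) = 20.
  m_7 = 1*20 - 10 = 10, d_7 = (111 - 10^2)/1 = 11/1 = 11: (m_7, d_7) = (m_1, d_1) = (10, 11), so from here the quotients repeat a_1, ..., a_6; the period length is 6.
Hence the expansion of sqrt(111) is a_0 = 10 followed by the repeating block 1, 1, 6, 1, 1, 20 (period 6).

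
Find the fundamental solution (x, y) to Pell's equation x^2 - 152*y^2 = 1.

(x, y) = (37, 3)

First expand sqrt(152) as a continued fraction. With x_i = (sqrt(152) + m_i)/d_i and (m_0, d_0) = (0, 1): a_0 = floor(sqrt(152)) = 12, since 12^2 = 144 <= 152 < 169 = 13^2.
Iterate m_{i+1} = d_i*a_i - m_i, d_{i+1} = (152 - m_{i+1}^2)/d_i, a_{i+1} = floor((a_0 + m_{i+1})/d_{i+1}):
  m_1 = 1*12 - 0 = 12, d_1 = (152 - 12^2)/1 = 8/1 = 8, a_1 = floor((12 + 12)/8) = 3.
  m_2 = 8*3 - 12 = 12, d_2 = (152 - 12^2)/8 = 8/8 = 1, a_2 = floor((12 + 12)/1) = 24.
  m_3 = 1*24 - 12 = 12, d_3 = (152 - 12^2)/1 = 8/1 = 8: (m_3, d_3) = (m_1, d_1) = (12, 8), so from here the quotients repeat a_1, a_2; the period length is 2.
So sqrt(152) = [12; (3, 24)] with period length k = 2.
k is even, so the fundamental solution of x^2 - 152y^2 = 1 is (p_{k-1}, q_{k-1}) = (p_1, q_1); compute convergents through index 1.
Convergents (p_i = a_i*p_{i-1} + p_{i-2}, q_i = a_i*q_{i-1} + q_{i-2} with p_{-2}=0, p_{-1}=1, q_{-2}=1, q_{-1}=0):
  i=0: a_0=12, p_0 = 12*1 + 0 = 12, q_0 = 12*0 + 1 = 1.
  i=1: a_1=3, p_1 = 3*12 + 1 = 37, q_1 = 3*1 + 0 = 3.
Check: 37^2 - 152*3^2 = 1369 - 1368 = 1, so (x, y) = (37, 3) solves the equation, and by the theorem it is the least positive solution.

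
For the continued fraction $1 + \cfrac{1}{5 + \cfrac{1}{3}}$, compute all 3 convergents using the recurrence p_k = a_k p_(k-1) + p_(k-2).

Using the convergent recurrence p_i = a_i*p_{i-1} + p_{i-2}, q_i = a_i*q_{i-1} + q_{i-2} with p_{-2}=0, p_{-1}=1, q_{-2}=1, q_{-1}=0:
  i=0: a_0=1, p_0 = 1*1 + 0 = 1, q_0 = 1*0 + 1 = 1.
  i=1: a_1=5, p_1 = 5*1 + 1 = 6, q_1 = 5*1 + 0 = 5.
  i=2: a_2=3, p_2 = 3*6 + 1 = 19, q_2 = 3*5 + 1 = 16.

1/1, 6/5, 19/16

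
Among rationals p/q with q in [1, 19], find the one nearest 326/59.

Expand x = 326/59 as a continued fraction with the Euclidean algorithm:
  326 = 5*59 + 31, so a_0 = 5.
  59 = 1*31 + 28, so a_1 = 1.
  31 = 1*28 + 3, so a_2 = 1.
  28 = 9*3 + 1, so a_3 = 9.
  3 = 3*1 + 0, so a_4 = 3.
so x = [5; 1, 1, 9, 3].
Convergents (p_i = a_i*p_{i-1} + p_{i-2}, q_i = a_i*q_{i-1} + q_{i-2} with p_{-2}=0, p_{-1}=1, q_{-2}=1, q_{-1}=0), until the denominator exceeds 19:
  i=0: a_0=5, p_0 = 5*1 + 0 = 5, q_0 = 5*0 + 1 = 1.
  i=1: a_1=1, p_1 = 1*5 + 1 = 6, q_1 = 1*1 + 0 = 1.
  i=2: a_2=1, p_2 = 1*6 + 5 = 11, q_2 = 1*1 + 1 = 2.
  i=3: a_3=9, p_3 = 9*11 + 6 = 105, q_3 = 9*2 + 1 = 19.
  i=4: a_4=3, p_4 = 3*105 + 11 = 326, q_4 = 3*19 + 2 = 59.
q_4 = 59 > 19, so the last convergent with denominator <= 19 is p_3/q_3 = 105/19.
The closest fraction with denominator <= 19 is either p_3/q_3 or the intermediate fraction (k*p_3 + p_2)/(k*q_3 + q_2) with the largest k >= 1 whose denominator stays <= 19; these approach x as k grows, and every other convergent or intermediate fraction in range is farther away.
Largest k: floor((19 - q_2)/q_3) = floor((19 - 2)/19) = 0.
Since k = 0, no intermediate fraction beyond p_3/q_3 has denominator <= 19, so the convergent 105/19 is the closest (its error is |326*19 - 105*59|/(59*19) = 1/1121).

105/19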